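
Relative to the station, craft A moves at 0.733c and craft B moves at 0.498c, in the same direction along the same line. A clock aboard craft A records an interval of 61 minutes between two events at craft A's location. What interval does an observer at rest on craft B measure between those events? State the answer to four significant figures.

The velocity of craft A relative to craft B is (0.733 − 0.498)c / (1 − 0.733×0.498) = 0.3701c; relative speed 0.3701c.
γ for this relative speed: γ = 1/√(1 − 0.136974) = 1.0764.
The clock on craft A records proper time, so craft B measures Δt = γΔτ = 1.0764 × 61 = 65.66 minutes.

65.66 minutes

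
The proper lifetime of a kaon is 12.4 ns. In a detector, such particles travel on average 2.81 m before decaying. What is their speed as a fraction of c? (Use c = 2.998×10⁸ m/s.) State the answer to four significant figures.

Lab distance = (lab lifetime)·v = γτ·βc, so βγ = d/(cτ) = 2.810/(2.998×10⁸ × 1.240×10^-8) = 0.75588.
With βγ = 0.75588: γ² = 1 + (βγ)² = 1.571355, and β = (βγ)/γ = 0.75588/1.25354 = 0.6030.

0.6030c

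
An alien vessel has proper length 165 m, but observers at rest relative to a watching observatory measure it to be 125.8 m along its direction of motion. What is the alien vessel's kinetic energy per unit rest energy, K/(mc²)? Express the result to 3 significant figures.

γ = L₀/L = 165/125.8 = 1.31161.
K/(mc²) = γ − 1 = 1.31161 − 1 = 0.312.

0.312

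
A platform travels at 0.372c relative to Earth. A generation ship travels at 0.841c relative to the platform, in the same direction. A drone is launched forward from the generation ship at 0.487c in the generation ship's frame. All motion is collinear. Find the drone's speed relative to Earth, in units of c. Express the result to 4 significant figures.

0.9731c

Apply u = (u'+v)/(1+u'v) twice. Drone in the platform frame: (0.487+0.841)/(1+0.487·0.841) = 1.328/1.409567 = 0.94213c.
That velocity, transformed to the rest frame of Earth: (0.94213+0.372)/(1+0.94213·0.372) = 1.31413/1.35047236 = 0.97309c.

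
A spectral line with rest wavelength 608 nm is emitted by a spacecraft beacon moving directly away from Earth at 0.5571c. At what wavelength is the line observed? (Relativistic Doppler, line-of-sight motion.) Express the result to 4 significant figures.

Relativistic Doppler for wavelength: λ_obs = λ_src · √((1+β)/(1−β)).
With β = 0.5571: factor = √(1.5571/0.4429) = 1.875.
λ_obs = 608 × 1.875 = 1140 nm.

1140 nm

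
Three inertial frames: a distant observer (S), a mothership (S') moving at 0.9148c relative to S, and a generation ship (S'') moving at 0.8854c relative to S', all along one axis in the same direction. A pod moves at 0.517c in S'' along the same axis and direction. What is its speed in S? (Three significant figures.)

Apply u = (u'+v)/(1+u'v) twice. Pod in the mothership frame: (0.517+0.8854)/(1+0.517·0.8854) = 1.4024/1.4577518 = 0.96203c.
That velocity, transformed to the rest frame of a distant observer: (0.96203+0.9148)/(1+0.96203·0.9148) = 1.87683/1.880065044 = 0.99828c.

0.998c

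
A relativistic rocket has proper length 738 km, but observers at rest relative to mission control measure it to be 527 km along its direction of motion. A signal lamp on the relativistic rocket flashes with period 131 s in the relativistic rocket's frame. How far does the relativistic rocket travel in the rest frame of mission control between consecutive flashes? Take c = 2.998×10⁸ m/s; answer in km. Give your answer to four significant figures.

γ = L₀/L = 738/527 = 1.40038.
β = √(1 − 1/γ²) = 0.70005. Lab-frame period = γτ = 1.40038×131 s = 183.45 s. Distance = βc × γτ = 0.70005 × 2.998×10⁸ m/s × 183.45 s = 3.8502×10^10 m = 3.850×10^7 km.

3.850×10^7 km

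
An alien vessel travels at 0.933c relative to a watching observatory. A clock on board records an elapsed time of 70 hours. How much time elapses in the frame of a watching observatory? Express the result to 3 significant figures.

Lorentz factor: γ = (1 − 0.870489)^(−1/2) = 2.7787.
Time dilation: Δt = γ·Δτ = 2.7787 × 70 = 195 hours.

195 hours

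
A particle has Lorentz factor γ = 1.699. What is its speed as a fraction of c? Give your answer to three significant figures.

β = √(1 − 1/γ²) = √(1 − 1/2.886601) = √0.653572 = 0.808.

0.808c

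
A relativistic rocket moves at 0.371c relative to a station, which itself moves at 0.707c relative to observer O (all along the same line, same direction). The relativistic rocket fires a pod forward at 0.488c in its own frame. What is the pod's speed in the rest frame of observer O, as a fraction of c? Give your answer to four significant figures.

0.9472c

Apply u = (u'+v)/(1+u'v) twice. Pod in the station frame: (0.488+0.371)/(1+0.488·0.371) = 0.859/1.181048 = 0.72732c.
That velocity, transformed to the rest frame of observer O: (0.72732+0.707)/(1+0.72732·0.707) = 1.43432/1.51421524 = 0.94724c.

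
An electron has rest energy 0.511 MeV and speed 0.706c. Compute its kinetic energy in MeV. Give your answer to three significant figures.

0.211 MeV

With β = 0.706, γ = 1/√(1 − 0.706²) = 1/√0.501564 = 1.41201.
Kinetic energy: K = (γ − 1)mc² = (1.41201 − 1) × 0.511 MeV = 0.41201 × 0.511 = 0.211 MeV.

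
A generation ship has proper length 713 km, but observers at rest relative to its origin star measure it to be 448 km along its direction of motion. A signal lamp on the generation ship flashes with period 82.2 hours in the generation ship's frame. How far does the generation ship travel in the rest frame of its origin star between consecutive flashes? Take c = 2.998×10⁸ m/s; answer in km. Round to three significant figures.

From L = L₀/γ: γ = 713/448 = 1.59152.
β = √(1 − 1/γ²) = 0.77795. Lab-frame period = γτ = 1.59152×82.2 hours = 130.82 hours. Distance = βc × γτ = 0.77795 × 2.998×10⁸ m/s × 470952 s = 1.0984×10^14 m = 1.10×10^11 km.

1.10×10^11 km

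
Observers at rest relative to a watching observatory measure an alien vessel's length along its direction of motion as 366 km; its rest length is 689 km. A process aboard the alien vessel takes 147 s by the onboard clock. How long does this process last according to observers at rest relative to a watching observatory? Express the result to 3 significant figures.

γ = L₀/L = 689/366 = 1.88251.
Δt = γΔτ = 1.88251 × 147 = 277 s.

277 s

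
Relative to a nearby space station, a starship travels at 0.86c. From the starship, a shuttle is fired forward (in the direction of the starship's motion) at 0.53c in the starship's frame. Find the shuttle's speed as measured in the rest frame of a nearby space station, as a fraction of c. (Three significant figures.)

0.955c

Relativistic velocity addition: u = (u' + v)/(1 + u'v/c²), with u' = 0.53c and v = 0.86c.
Numerator: 0.53 + 0.86 = 1.39. Denominator: 1 + (0.53)(0.86) = 1.4558.
u = 1.39/1.4558 = 0.9548, so the speed is 0.955c.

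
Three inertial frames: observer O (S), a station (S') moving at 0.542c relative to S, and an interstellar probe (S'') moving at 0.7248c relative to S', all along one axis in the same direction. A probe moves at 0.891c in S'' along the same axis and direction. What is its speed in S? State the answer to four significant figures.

0.9946c

Compose velocities in two stages. Stage 1 (into S'): u₁ = (0.891+0.7248)/(1+0.891×0.7248) = 0.98177.
Stage 2 (into S): u = (0.98177+0.542)/(1+0.98177×0.542) = 0.99455, so the speed is 0.9946c.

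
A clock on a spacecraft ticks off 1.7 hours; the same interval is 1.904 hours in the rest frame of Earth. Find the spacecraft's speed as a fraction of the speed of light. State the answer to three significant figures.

γ = Δt/Δτ = 1.904/1.7 = 1.12.
β = √(1 − 1/γ²) = √(1 − 0.797194) = √0.202806 = 0.450.

0.450c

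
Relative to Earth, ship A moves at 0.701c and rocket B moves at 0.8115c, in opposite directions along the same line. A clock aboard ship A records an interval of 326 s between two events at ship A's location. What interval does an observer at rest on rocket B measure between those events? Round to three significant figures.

Transform ship A's velocity into rocket B's frame: (0.701 + 0.8115)/(1 + 0.701·0.8115) = 1.5125/1.5688615, so the relative speed is 0.96407c.
γ for this relative speed: γ = 1/√(1 − 0.929431) = 3.7644.
The clock on ship A records proper time, so rocket B measures Δt = γΔτ = 3.7644 × 326 = 1230 s.

1230 s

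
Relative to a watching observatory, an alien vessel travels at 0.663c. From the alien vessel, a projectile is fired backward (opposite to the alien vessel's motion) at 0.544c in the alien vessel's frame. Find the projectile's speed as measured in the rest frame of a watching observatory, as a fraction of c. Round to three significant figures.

0.186c

Relativistic velocity addition: u = (u' + v)/(1 + u'v/c²), with u' = −0.544c and v = 0.663c.
Numerator: −0.544 + 0.663 = 0.119. Denominator: 1 + (−0.544)(0.663) = 0.639328.
u = 0.119/0.639328 = 0.18613, so the speed is 0.186c.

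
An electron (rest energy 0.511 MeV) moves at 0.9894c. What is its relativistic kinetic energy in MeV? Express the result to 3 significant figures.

γ = 1/√(1 − β²) = 1/√(1 − 0.97891236) = 1/√0.02108764 = 1/0.145216 = 6.8863.
Kinetic energy: K = (γ − 1)mc² = (6.8863 − 1) × 0.511 MeV = 5.8863 × 0.511 = 3.01 MeV.

3.01 MeV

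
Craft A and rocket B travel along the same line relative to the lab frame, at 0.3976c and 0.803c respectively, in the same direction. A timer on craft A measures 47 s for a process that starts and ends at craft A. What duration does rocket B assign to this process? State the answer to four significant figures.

Transform craft A's velocity into rocket B's frame: (0.3976 − 0.803)/(1 − 0.3976·0.803) = −0.4054/0.6807272, so the relative speed is 0.59554c.
At |u| = 0.59554c, γ = (1 − 0.354668)^(−1/2) = 1.2448.
The clock on craft A records proper time, so rocket B measures Δt = γΔτ = 1.2448 × 47 = 58.51 s.

58.51 s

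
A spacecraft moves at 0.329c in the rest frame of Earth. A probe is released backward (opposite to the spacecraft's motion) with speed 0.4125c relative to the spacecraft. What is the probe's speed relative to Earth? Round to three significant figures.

0.0966c

Relativistic velocity addition: u = (u' + v)/(1 + u'v/c²), with u' = −0.4125c and v = 0.329c.
Numerator: −0.4125 + 0.329 = −0.0835. Denominator: 1 + (−0.4125)(0.329) = 0.8642875.
u = −0.0835/0.8642875 = −0.096611, so the speed is 0.0966c.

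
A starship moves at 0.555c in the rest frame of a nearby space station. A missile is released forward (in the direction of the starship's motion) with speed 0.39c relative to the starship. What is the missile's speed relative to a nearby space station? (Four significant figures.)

0.7769c

Relativistic velocity addition: u = (u' + v)/(1 + u'v/c²), with u' = 0.39c and v = 0.555c.
Numerator: 0.39 + 0.555 = 0.945. Denominator: 1 + (0.39)(0.555) = 1.21645.
u = 0.945/1.21645 = 0.77685, so the speed is 0.7769c.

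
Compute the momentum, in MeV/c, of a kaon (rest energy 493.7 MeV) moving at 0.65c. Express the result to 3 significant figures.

With β = 0.65, γ = 1/√(1 − 0.65²) = 1/√0.5775 = 1.3159.
Momentum: p = γβ·mc = 1.3159 × 0.65 × 493.7 MeV/c = 422 MeV/c.

422 MeV/c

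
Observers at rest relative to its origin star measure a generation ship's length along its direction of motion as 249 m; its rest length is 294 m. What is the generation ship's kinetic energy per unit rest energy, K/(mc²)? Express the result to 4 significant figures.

0.1807

From L = L₀/γ: γ = 294/249 = 1.18072.
K/(mc²) = γ − 1 = 1.18072 − 1 = 0.1807.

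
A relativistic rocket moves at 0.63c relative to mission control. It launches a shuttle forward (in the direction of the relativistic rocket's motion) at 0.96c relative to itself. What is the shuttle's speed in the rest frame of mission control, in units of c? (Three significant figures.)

0.991c

In units of c, u = (u' + v)/(1 + u'v) with u' = 0.96 and v = 0.63.
Numerator: 0.96 + 0.63 = 1.59. Denominator: 1 + (0.96)(0.63) = 1.6048.
u = 1.59/1.6048 = 0.99078, so the speed is 0.991c.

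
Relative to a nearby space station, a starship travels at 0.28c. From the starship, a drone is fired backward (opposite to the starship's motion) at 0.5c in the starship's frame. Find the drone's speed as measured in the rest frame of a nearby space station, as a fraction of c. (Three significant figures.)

Relativistic velocity addition: u = (u' + v)/(1 + u'v/c²), with u' = −0.5c and v = 0.28c.
Numerator: −0.5 + 0.28 = −0.22. Denominator: 1 + (−0.5)(0.28) = 0.86.
u = −0.22/0.86 = −0.25581, so the speed is 0.256c.

0.256c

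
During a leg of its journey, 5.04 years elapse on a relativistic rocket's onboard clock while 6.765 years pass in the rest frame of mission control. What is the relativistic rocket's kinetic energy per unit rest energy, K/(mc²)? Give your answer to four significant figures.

0.3423

The time-dilation ratio gives γ = 6.765/5.04 = 1.34226.
K/(mc²) = γ − 1 = 1.34226 − 1 = 0.3423.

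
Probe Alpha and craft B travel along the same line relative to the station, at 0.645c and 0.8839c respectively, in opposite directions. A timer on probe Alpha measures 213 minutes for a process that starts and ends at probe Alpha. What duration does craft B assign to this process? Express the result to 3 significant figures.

Speed of probe Alpha in craft B's frame: u = (v_A + v_B)/(1 + v_A v_B/c²) = (0.645 + 0.8839)/(1 + 0.645×0.8839) = 1.5289/1.5701155 = 0.97375; |u| = 0.97375c.
At |u| = 0.97375c, γ = (1 − 0.948189)^(−1/2) = 4.3933.
Probe Alpha's interval is proper; time dilation gives Δt_B = γΔτ = 4.3933 × 213 minutes = 936 minutes.

936 minutes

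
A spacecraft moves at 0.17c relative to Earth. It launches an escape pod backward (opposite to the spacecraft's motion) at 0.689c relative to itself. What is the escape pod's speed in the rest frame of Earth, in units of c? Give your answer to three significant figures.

In units of c, u = (u' + v)/(1 + u'v) with u' = −0.689 and v = 0.17.
Numerator: −0.689 + 0.17 = −0.519. Denominator: 1 + (−0.689)(0.17) = 0.88287.
u = −0.519/0.88287 = −0.58786, so the speed is 0.588c.

0.588c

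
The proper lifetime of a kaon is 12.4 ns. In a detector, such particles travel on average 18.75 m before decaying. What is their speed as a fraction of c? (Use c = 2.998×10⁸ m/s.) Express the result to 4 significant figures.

d = βγcτ ⇒ βγ = d/(cτ) = 18.75 m / (3.71752 m) = 5.0437.
β = (βγ)/√(1+(βγ)²) = 5.0437/√26.4389 = 0.9809.

0.9809c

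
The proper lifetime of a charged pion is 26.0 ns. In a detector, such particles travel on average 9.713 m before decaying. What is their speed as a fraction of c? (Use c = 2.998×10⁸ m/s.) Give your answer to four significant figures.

0.7799c

d = βγcτ ⇒ βγ = d/(cτ) = 9.713 m / (7.7948 m) = 1.2461.
β = (βγ)/√(1+(βγ)²) = 1.2461/√2.55277 = 0.7799.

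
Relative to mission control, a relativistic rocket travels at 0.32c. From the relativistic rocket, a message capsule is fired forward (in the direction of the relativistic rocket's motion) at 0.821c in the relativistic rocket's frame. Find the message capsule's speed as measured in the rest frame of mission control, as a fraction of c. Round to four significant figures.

0.9036c

In units of c, u = (u' + v)/(1 + u'v) with u' = 0.821 and v = 0.32.
Numerator: 0.821 + 0.32 = 1.141. Denominator: 1 + (0.821)(0.32) = 1.26272.
u = 1.141/1.26272 = 0.9036, so the speed is 0.9036c.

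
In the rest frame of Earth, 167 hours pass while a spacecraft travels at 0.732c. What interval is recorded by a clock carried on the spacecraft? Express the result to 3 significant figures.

114 hours

γ = 1/√(1 − β²) = 1/√(1 − 0.535824) = 1/√0.464176 = 1/0.681305 = 1.4678.
The moving clock records proper time: Δτ = Δt/γ = 167/1.4678 = 114 hours.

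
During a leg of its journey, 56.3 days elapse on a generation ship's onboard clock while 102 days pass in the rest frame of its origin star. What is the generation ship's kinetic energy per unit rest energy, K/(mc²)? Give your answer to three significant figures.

γ = Δt/Δτ = 102/56.3 = 1.81172.
K/(mc²) = γ − 1 = 1.81172 − 1 = 0.812.

0.812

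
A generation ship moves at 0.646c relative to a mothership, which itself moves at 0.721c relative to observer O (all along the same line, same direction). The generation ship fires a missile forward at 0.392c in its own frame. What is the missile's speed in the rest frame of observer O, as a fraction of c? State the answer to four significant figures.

Apply u = (u'+v)/(1+u'v) twice. Missile in the mothership frame: (0.392+0.646)/(1+0.392·0.646) = 1.038/1.253232 = 0.82826c.
That velocity, transformed to the rest frame of observer O: (0.82826+0.721)/(1+0.82826·0.721) = 1.54926/1.59717546 = 0.97c.

0.9700c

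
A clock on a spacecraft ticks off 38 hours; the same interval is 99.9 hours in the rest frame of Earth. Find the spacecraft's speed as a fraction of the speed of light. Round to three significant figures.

0.925c

γ = Δt/Δτ = 99.9/38 = 2.6289.
β = √(1 − 1/γ²) = √(1 − 0.144694) = √0.855306 = 0.925.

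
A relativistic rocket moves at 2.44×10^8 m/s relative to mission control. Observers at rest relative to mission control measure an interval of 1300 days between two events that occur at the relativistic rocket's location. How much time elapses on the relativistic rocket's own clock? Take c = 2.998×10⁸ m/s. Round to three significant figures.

755 days

β = v/c = (2.44×10^8 m/s)/(2.998×10⁸ m/s) = 0.813876.
With β = 0.813876, γ = 1/√(1 − 0.813876²) = 1/√0.3376059 = 1.7211.
The moving clock records proper time: Δτ = Δt/γ = 1300/1.7211 = 755 days.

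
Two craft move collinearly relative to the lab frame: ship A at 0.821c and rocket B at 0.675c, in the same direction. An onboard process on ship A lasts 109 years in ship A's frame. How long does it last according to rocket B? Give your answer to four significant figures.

115.4 years

Speed of ship A in rocket B's frame: u = (v_A − v_B)/(1 − v_A v_B/c²) = (0.821 − 0.675)/(1 − 0.821×0.675) = 0.146/0.445825 = 0.32748; |u| = 0.32748c.
At |u| = 0.32748c, γ = (1 − 0.107243)^(−1/2) = 1.0584.
Ship A's interval is proper; time dilation gives Δt_B = γΔτ = 1.0584 × 109 years = 115.4 years.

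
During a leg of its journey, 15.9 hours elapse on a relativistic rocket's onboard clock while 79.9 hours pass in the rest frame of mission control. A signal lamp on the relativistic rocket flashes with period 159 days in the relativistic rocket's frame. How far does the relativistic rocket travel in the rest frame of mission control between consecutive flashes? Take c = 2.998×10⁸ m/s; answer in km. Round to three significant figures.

2.03×10^13 km

The time-dilation ratio gives γ = 79.9/15.9 = 5.02516.
β = √(1 − 1/γ²) = 0.98. Lab-frame period = γτ = 5.02516×159 days = 799 days. Distance = βc × γτ = 0.98 × 2.998×10⁸ m/s × 69033600 s = 2.0282×10^16 m = 2.03×10^13 km.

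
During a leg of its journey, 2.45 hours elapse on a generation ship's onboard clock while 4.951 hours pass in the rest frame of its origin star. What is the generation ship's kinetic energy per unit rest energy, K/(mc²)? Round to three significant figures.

1.02

The time-dilation ratio gives γ = 4.951/2.45 = 2.02082.
K/(mc²) = γ − 1 = 2.02082 − 1 = 1.02.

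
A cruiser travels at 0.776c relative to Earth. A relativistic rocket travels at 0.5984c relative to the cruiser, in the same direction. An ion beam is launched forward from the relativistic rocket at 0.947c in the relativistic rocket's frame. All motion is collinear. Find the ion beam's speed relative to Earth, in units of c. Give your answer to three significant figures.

0.998c

Apply u = (u'+v)/(1+u'v) twice. Ion beam in the cruiser frame: (0.947+0.5984)/(1+0.947·0.5984) = 1.5454/1.5666848 = 0.98641c.
That velocity, transformed to the rest frame of Earth: (0.98641+0.776)/(1+0.98641·0.776) = 1.76241/1.76545416 = 0.99828c.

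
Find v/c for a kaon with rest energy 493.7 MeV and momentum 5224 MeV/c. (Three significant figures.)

0.996

pc/(mc²) = 5224/493.7 = 10.581 = βγ = β/√(1−β²).
So β² = x²/(1 + x²) with x = 10.581: x² = 111.958, β² = 111.958/112.958 = 0.991147, β = 0.996.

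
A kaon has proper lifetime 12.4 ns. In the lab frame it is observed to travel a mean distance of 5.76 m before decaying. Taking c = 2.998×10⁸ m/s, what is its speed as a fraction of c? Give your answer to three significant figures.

d = βγcτ ⇒ βγ = d/(cτ) = 5.760 m / (3.71752 m) = 1.5494.
β = (βγ)/√(1+(βγ)²) = 1.5494/√3.40064 = 0.840.

0.840c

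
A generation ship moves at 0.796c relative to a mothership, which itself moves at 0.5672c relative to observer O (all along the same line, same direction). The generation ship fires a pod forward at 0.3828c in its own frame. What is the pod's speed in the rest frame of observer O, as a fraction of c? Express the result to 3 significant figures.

0.972c

Apply u = (u'+v)/(1+u'v) twice. Pod in the mothership frame: (0.3828+0.796)/(1+0.3828·0.796) = 1.1788/1.3047088 = 0.9035c.
That velocity, transformed to the rest frame of observer O: (0.9035+0.5672)/(1+0.9035·0.5672) = 1.4707/1.5124652 = 0.97239c.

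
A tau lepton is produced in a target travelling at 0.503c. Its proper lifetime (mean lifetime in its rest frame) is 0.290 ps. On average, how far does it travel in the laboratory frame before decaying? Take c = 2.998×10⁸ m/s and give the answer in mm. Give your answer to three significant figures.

With β = 0.503, γ = 1/√(1 − 0.503²) = 1/√0.746991 = 1.157.
Lab-frame lifetime: Δt = γτ = 1.157 × 0.290 ps = 0.33553 ps.
Distance: d = vΔt = 0.503 × 2.998×10⁸ m/s × 3.3553×10^-13 s = 5.06×10^-5 m = 0.0506 mm.

0.0506 mm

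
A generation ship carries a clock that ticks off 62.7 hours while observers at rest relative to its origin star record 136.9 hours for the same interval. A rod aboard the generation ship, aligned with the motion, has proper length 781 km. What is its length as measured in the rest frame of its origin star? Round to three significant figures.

The time-dilation ratio gives γ = 136.9/62.7 = 2.18341.
L = L₀/γ = 781/2.18341 = 358 km.

358 km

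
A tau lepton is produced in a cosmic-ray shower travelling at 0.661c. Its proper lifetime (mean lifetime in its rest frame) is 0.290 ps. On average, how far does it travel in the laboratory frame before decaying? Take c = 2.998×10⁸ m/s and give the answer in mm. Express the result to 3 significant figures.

β² = 0.436921, so γ = 1/√0.563079 = 1.3326.
Lab-frame lifetime: Δt = γτ = 1.3326 × 0.290 ps = 0.38645 ps.
Distance: d = vΔt = 0.661 × 2.998×10⁸ m/s × 3.8645×10^-13 s = 7.66×10^-5 m = 0.0766 mm.

0.0766 mm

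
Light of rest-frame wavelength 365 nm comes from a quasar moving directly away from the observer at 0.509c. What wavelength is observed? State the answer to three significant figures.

Relativistic Doppler for wavelength: λ_obs = λ_src · √((1+β)/(1−β)).
With β = 0.509: factor = √(1.509/0.491) = 1.7531.
λ_obs = 365 × 1.7531 = 640 nm.

640 nm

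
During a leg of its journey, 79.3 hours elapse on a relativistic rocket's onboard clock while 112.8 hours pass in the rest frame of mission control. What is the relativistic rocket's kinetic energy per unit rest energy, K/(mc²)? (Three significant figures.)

0.422

γ = Δt/Δτ = 112.8/79.3 = 1.42245.
K/(mc²) = γ − 1 = 1.42245 − 1 = 0.422.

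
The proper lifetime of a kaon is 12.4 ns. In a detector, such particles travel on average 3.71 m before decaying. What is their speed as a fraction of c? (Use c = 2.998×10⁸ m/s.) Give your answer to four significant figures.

d = βγcτ ⇒ βγ = d/(cτ) = 3.710 m / (3.71752 m) = 0.99798.
β = (βγ)/√(1+(βγ)²) = 0.99798/√1.995964 = 0.7064.

0.7064c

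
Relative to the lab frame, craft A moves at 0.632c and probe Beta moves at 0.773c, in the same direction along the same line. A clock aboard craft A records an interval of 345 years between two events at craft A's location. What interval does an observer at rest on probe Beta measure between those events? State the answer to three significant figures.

359 years

Speed of craft A in probe Beta's frame: u = (v_A − v_B)/(1 − v_A v_B/c²) = (0.632 − 0.773)/(1 − 0.632×0.773) = −0.141/0.511464 = −0.27568; |u| = 0.27568c.
γ for this relative speed: γ = 1/√(1 − 0.0759995) = 1.0403.
Craft A's interval is proper; time dilation gives Δt_B = γΔτ = 1.0403 × 345 years = 359 years.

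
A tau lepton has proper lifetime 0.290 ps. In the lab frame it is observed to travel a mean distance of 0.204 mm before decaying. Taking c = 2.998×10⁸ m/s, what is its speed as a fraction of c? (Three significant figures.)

0.920c

Let x = d/(cτ) = 2.040×10^-4 m / (2.998×10⁸ m/s × 2.900×10^-13 s) = 2.3464. Since d = βγcτ, x = βγ = β/√(1−β²).
Solving: β² = x²/(1+x²) = 5.50559/6.50559 = 0.846286, so β = 0.920.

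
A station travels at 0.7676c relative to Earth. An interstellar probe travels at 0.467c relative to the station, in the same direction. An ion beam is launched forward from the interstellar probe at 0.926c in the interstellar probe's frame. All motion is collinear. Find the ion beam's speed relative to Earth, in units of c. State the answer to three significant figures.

First combine the ion beam and interstellar probe (S''→S'): u₁ = (0.926 + 0.467)/(1 + 0.926×0.467) = 1.393/1.432442 = 0.97247.
Then combine with the station (S'→S): u = (0.97247 + 0.7676)/(1 + 0.97247×0.7676) = 1.74007/1.746467972 = 0.99634.

0.996c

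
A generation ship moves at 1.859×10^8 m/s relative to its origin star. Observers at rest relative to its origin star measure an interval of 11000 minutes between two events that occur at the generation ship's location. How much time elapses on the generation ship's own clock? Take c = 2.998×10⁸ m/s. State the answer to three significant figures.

β = v/c = (1.859×10^8 m/s)/(2.998×10⁸ m/s) = 0.62008.
γ = 1/√(1 − β²) = 1/√(1 − 0.3844992064) = 1/√0.6155007936 = 1/0.784539 = 1.2746.
The moving clock records proper time: Δτ = Δt/γ = 11000/1.2746 = 8630 minutes.

8630 minutes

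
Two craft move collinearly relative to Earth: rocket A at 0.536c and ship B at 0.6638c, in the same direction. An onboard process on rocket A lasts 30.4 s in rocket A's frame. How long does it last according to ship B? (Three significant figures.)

31.0 s

The velocity of rocket A relative to ship B is (0.536 − 0.6638)c / (1 − 0.536×0.6638) = −0.19838c; relative speed 0.19838c.
At |u| = 0.19838c, γ = (1 − 0.0393546)^(−1/2) = 1.0203.
Rocket A's interval is proper; time dilation gives Δt_B = γΔτ = 1.0203 × 30.4 s = 31.0 s.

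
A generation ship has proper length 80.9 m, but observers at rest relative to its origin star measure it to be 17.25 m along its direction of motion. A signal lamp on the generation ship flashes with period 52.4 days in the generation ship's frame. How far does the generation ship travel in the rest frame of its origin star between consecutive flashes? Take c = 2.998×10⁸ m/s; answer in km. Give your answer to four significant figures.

6.219×10^12 km

Length contraction gives γ = L₀/L = 80.9/17.25 = 4.68986.
β = √(1 − 1/γ²) = 0.977. Lab-frame period = γτ = 4.68986×52.4 days = 245.75 days. Distance = βc × γτ = 0.977 × 2.998×10⁸ m/s × 21232800 s = 6.2192×10^15 m = 6.219×10^12 km.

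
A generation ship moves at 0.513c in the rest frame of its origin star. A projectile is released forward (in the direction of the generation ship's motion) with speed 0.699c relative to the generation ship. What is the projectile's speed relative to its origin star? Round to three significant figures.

0.892c

In units of c, u = (u' + v)/(1 + u'v) with u' = 0.699 and v = 0.513.
Numerator: 0.699 + 0.513 = 1.212. Denominator: 1 + (0.699)(0.513) = 1.358587.
u = 1.212/1.358587 = 0.8921, so the speed is 0.892c.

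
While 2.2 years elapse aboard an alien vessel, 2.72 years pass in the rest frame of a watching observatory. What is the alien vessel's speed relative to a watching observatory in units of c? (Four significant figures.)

γ = Δt/Δτ = 2.72/2.2 = 1.2364.
β = √(1 − 1/γ²) = √(1 − 0.654157) = √0.345843 = 0.5881.

0.5881c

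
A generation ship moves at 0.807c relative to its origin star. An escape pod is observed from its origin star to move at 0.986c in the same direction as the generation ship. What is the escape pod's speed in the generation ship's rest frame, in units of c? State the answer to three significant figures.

0.876c

Transform to the generation ship's frame: u' = (u − v)/(1 − uv/c²).
u' = (0.986 − 0.807)/(1 − 0.986×0.807) = 0.179/0.204298 = 0.87617.
Speed in the generation ship's frame: 0.876c (in the same direction).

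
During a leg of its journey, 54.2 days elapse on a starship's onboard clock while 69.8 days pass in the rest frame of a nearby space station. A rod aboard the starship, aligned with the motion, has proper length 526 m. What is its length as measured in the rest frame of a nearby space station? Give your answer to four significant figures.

γ = Δt/Δτ = 69.8/54.2 = 1.28782.
The rod contracts by the same γ: 526 m / 1.28782 = 408.4 m.

408.4 m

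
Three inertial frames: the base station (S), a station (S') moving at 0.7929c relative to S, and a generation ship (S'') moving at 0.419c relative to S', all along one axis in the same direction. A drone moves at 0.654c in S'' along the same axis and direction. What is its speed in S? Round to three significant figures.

0.980c

Apply u = (u'+v)/(1+u'v) twice. Drone in the station frame: (0.654+0.419)/(1+0.654·0.419) = 1.073/1.274026 = 0.84221c.
That velocity, transformed to the rest frame of the base station: (0.84221+0.7929)/(1+0.84221·0.7929) = 1.63511/1.667788309 = 0.98041c.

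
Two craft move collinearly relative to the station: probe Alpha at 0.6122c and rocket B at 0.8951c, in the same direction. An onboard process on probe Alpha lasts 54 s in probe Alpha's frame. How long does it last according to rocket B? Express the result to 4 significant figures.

Speed of probe Alpha in rocket B's frame: u = (v_A − v_B)/(1 − v_A v_B/c²) = (0.6122 − 0.8951)/(1 − 0.6122×0.8951) = −0.2829/0.45201978 = −0.62586; |u| = 0.62586c.
γ for this relative speed: γ = 1/√(1 − 0.391701) = 1.2822.
The clock on probe Alpha records proper time, so rocket B measures Δt = γΔτ = 1.2822 × 54 = 69.24 s.

69.24 s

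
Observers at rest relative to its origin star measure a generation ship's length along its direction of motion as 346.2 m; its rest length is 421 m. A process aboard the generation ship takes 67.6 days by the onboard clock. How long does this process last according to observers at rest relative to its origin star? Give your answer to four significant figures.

82.21 days

γ = L₀/L = 421/346.2 = 1.21606.
Δt = γΔτ = 1.21606 × 67.6 = 82.21 days.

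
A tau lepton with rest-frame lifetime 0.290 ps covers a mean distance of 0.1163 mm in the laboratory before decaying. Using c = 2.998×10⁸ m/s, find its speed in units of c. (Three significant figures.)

0.801c

d = βγcτ ⇒ βγ = d/(cτ) = 1.163×10^-4 m / (8.6942×10^-5 m) = 1.3377.
β = (βγ)/√(1+(βγ)²) = 1.3377/√2.78944 = 0.801.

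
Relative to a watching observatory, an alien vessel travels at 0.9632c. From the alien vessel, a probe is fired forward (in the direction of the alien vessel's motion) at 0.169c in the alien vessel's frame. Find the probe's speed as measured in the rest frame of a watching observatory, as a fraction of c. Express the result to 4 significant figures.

Relativistic velocity addition: u = (u' + v)/(1 + u'v/c²), with u' = 0.169c and v = 0.9632c.
Numerator: 0.169 + 0.9632 = 1.1322. Denominator: 1 + (0.169)(0.9632) = 1.1627808.
u = 1.1322/1.1627808 = 0.9737, so the speed is 0.9737c.

0.9737c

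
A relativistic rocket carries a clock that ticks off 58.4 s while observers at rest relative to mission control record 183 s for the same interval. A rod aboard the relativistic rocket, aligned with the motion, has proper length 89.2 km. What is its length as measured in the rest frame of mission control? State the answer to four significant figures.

28.47 km

The time-dilation ratio gives γ = 183/58.4 = 3.13356.
The rod contracts by the same γ: 89.2 km / 3.13356 = 28.47 km.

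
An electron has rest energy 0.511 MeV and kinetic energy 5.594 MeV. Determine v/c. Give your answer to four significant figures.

0.9965

γ = 1 + K/(mc²) = 1 + 5.594/0.511 = 11.947.
β = √(1 − 1/γ²) = √(1 − 0.0070062) = √0.9929938 = 0.9965.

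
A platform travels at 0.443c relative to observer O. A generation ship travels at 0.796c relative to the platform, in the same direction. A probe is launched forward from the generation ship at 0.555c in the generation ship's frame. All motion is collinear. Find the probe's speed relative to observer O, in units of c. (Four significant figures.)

Compose velocities in two stages. Stage 1 (into S'): u₁ = (0.555+0.796)/(1+0.555×0.796) = 0.93704.
Stage 2 (into S): u = (0.93704+0.443)/(1+0.93704×0.443) = 0.97522, so the speed is 0.9752c.

0.9752c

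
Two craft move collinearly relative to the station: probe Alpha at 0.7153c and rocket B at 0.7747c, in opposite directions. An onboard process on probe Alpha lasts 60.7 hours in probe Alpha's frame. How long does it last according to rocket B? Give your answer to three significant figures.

Transform probe Alpha's velocity into rocket B's frame: (0.7153 + 0.7747)/(1 + 0.7153·0.7747) = 1.49/1.55414291, so the relative speed is 0.95873c.
At |u| = 0.95873c, γ = (1 − 0.919163)^(−1/2) = 3.5172.
The clock on probe Alpha records proper time, so rocket B measures Δt = γΔτ = 3.5172 × 60.7 = 213 hours.

213 hours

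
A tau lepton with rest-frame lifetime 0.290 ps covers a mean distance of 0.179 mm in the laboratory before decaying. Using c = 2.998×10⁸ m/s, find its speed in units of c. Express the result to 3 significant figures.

d = βγcτ ⇒ βγ = d/(cτ) = 1.790×10^-4 m / (8.6942×10^-5 m) = 2.0588.
β = (βγ)/√(1+(βγ)²) = 2.0588/√5.23866 = 0.900.

0.900c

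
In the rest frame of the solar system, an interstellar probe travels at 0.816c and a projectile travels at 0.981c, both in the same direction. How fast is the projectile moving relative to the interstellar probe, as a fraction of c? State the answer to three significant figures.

Transform to the interstellar probe's frame: u' = (u − v)/(1 − uv/c²).
u' = (0.981 − 0.816)/(1 − 0.981×0.816) = 0.165/0.199504 = 0.82705.
Speed in the interstellar probe's frame: 0.827c (in the same direction).

0.827c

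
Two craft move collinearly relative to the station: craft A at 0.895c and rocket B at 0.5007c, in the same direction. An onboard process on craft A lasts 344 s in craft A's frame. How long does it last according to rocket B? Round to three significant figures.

492 s

Speed of craft A in rocket B's frame: u = (v_A − v_B)/(1 − v_A v_B/c²) = (0.895 − 0.5007)/(1 − 0.895×0.5007) = 0.3943/0.5518735 = 0.71448; |u| = 0.71448c.
At |u| = 0.71448c, γ = (1 − 0.510482)^(−1/2) = 1.4293.
Craft A's interval is proper; time dilation gives Δt_B = γΔτ = 1.4293 × 344 s = 492 s.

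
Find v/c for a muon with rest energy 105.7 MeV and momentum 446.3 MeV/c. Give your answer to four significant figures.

pc/(mc²) = 446.3/105.7 = 4.2223 = βγ = β/√(1−β²).
So β² = x²/(1 + x²) with x = 4.2223: x² = 17.8278, β² = 17.8278/18.8278 = 0.946887, β = 0.9731.

0.9731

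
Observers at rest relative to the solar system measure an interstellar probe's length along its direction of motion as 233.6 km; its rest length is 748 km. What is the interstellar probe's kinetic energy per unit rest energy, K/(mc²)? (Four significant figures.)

γ = L₀/L = 748/233.6 = 3.20205.
K/(mc²) = γ − 1 = 3.20205 − 1 = 2.202.

2.202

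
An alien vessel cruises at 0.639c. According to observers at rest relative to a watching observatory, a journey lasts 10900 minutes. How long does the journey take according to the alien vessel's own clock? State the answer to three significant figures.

8380 minutes

With β = 0.639, γ = 1/√(1 − 0.639²) = 1/√0.591679 = 1.3.
The moving clock records proper time: Δτ = Δt/γ = 10900/1.3 = 8380 minutes.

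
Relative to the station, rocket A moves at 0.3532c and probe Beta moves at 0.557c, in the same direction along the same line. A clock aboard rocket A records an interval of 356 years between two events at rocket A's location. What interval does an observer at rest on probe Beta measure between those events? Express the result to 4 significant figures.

368.0 years

Transform rocket A's velocity into probe Beta's frame: (0.3532 − 0.557)/(1 − 0.3532·0.557) = −0.2038/0.8032676, so the relative speed is 0.25371c.
At |u| = 0.25371c, γ = (1 − 0.0643688)^(−1/2) = 1.0338.
The clock on rocket A records proper time, so probe Beta measures Δt = γΔτ = 1.0338 × 356 = 368.0 years.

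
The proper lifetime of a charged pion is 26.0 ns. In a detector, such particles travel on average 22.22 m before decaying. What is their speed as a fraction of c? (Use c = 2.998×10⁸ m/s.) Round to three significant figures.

Let x = d/(cτ) = 22.22 m / (2.998×10⁸ m/s × 2.600×10^-8 s) = 2.8506. Since d = βγcτ, x = βγ = β/√(1−β²).
Solving: β² = x²/(1+x²) = 8.12592/9.12592 = 0.890422, so β = 0.944.

0.944c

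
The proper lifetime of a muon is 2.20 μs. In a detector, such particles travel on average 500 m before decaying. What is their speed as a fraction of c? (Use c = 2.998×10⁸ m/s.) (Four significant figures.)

Lab distance = (lab lifetime)·v = γτ·βc, so βγ = d/(cτ) = 500.0/(2.998×10⁸ × 2.200×10^-6) = 0.75808.
With βγ = 0.75808: γ² = 1 + (βγ)² = 1.574685, and β = (βγ)/γ = 0.75808/1.25486 = 0.6041.

0.6041c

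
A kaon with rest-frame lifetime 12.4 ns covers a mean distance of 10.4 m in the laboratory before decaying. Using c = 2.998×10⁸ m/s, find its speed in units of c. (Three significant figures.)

Let x = d/(cτ) = 10.40 m / (2.998×10⁸ m/s × 1.240×10^-8 s) = 2.7976. Since d = βγcτ, x = βγ = β/√(1−β²).
Solving: β² = x²/(1+x²) = 7.82657/8.82657 = 0.886706, so β = 0.942.

0.942c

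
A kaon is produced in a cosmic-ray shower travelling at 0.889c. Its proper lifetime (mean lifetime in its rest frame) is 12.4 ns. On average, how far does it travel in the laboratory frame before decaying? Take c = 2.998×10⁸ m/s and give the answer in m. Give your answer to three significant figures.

β² = 0.790321, so γ = 1/√0.209679 = 2.1838.
Lab-frame lifetime: Δt = γτ = 2.1838 × 12.4 ns = 27.079 ns.
Distance: d = vΔt = 0.889 × 2.998×10⁸ m/s × 2.7079×10^-8 s = 7.22 m.

7.22 m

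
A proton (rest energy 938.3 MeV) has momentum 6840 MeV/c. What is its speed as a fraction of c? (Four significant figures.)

0.9907c

pc/(mc²) = 6840/938.3 = 7.2898 = βγ = β/√(1−β²).
So β² = x²/(1 + x²) with x = 7.2898: x² = 53.1412, β² = 53.1412/54.1412 = 0.98153, β = 0.9907.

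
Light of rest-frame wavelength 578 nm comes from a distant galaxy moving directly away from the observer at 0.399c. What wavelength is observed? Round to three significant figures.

882 nm

Relativistic Doppler for wavelength: λ_obs = λ_src · √((1+β)/(1−β)).
With β = 0.399: factor = √(1.399/0.601) = 1.5257.
λ_obs = 578 × 1.5257 = 882 nm.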